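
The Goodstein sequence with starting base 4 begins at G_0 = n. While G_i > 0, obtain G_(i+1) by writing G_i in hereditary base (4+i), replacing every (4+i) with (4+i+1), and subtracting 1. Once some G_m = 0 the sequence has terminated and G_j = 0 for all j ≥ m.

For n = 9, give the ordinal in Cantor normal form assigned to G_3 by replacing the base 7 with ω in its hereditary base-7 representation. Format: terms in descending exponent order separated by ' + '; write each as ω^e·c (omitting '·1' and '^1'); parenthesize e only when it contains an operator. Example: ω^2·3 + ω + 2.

[0] 9 ≡ 2·4 + 1 (base 4). Lift 5: 11. −1: 10.
[1] 10 ≡ 2·5 (base 5). Lift 6: 12. −1: 11.
[2] 11 ≡ 6 + 5 (base 6). Lift 7: 12. −1: 11.
[3] 11 ≡ 7 + 4 (base 7). Lift 8: 12. −1: 11.

ω + 4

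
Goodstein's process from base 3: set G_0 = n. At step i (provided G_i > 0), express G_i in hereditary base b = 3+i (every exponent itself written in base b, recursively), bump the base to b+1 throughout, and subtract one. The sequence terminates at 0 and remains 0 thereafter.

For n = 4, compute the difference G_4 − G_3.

4 —HB3→ 3 + 1 —bump→ 4 + 1 = 5 —(−1)→ 4
4 —HB4→ 4 —bump→ 5 = 5 —(−1)→ 4
4 —HB5→ 4 —bump→ 4 = 4 —(−1)→ 3
3 —HB6→ 3 —bump→ 3 = 3 —(−1)→ 2

-1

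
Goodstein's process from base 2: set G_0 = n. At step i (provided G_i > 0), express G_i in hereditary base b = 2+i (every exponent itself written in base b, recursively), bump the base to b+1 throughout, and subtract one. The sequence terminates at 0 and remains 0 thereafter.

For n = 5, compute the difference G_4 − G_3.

[0] 5 ≡ 2^2 + 1 (base 2). Lift 3: 28. −1: 27.
[1] 27 ≡ 3^3 (base 3). Lift 4: 256. −1: 255.
[2] 255 ≡ 3·4^3 + 3·4^2 + 3·4 + 3 (base 4). Lift 5: 468. −1: 467.
[3] 467 ≡ 3·5^3 + 3·5^2 + 3·5 + 2 (base 5). Lift 6: 776. −1: 775.

308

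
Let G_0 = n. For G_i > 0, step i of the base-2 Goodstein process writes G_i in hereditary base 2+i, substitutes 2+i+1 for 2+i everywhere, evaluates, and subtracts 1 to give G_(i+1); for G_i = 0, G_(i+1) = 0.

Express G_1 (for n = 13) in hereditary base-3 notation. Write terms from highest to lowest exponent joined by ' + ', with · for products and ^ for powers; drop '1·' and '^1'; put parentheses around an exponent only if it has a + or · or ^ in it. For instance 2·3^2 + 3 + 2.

3^(3 + 1) + 3^3

G_0=13  [base 2] 2^(2 + 1) + 2^2 + 1  →[2↦3]→  3^(3 + 1) + 3^3 + 1 = 109  −1 ⇒ G_1=108
G_1=108  [base 3] 3^(3 + 1) + 3^3  →[3↦4]→  4^(4 + 1) + 4^4 = 1280  −1 ⇒ G_2=1279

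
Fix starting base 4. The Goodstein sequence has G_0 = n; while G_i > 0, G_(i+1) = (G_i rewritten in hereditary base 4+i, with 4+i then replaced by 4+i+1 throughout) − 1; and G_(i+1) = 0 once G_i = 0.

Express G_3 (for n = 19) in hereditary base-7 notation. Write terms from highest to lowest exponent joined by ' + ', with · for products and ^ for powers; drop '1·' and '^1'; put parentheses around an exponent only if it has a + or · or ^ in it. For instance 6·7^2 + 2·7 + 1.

19 —HB4→ 4^2 + 3 —bump→ 5^2 + 3 = 28 —(−1)→ 27
27 —HB5→ 5^2 + 2 —bump→ 6^2 + 2 = 38 —(−1)→ 37
37 —HB6→ 6^2 + 1 —bump→ 7^2 + 1 = 50 —(−1)→ 49

7^2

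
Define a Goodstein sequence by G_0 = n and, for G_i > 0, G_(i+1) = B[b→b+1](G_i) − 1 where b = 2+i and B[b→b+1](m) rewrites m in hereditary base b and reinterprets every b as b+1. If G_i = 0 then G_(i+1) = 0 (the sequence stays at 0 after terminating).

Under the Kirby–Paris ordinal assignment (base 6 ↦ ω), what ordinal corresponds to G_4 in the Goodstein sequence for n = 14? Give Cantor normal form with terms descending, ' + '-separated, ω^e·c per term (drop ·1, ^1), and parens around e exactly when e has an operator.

i=0: 14 = 2^(2 + 1) + 2^2 + 2 (b=2); 2→3: 3^(3 + 1) + 3^3 + 3 = 111; 111−1 = 110
i=1: 110 = 3^(3 + 1) + 3^3 + 2 (b=3); 3→4: 4^(4 + 1) + 4^4 + 2 = 1282; 1282−1 = 1281
i=2: 1281 = 4^(4 + 1) + 4^4 + 1 (b=4); 4→5: 5^(5 + 1) + 5^5 + 1 = 18751; 18751−1 = 18750
i=3: 18750 = 5^(5 + 1) + 5^5 (b=5); 5→6: 6^(6 + 1) + 6^6 = 326592; 326592−1 = 326591
i=4: 326591 = 6^(6 + 1) + 5·6^5 + 5·6^4 + 5·6^3 + 5·6^2 + 5·6 + 5 (b=6); 6→7: 7^(7 + 1) + 5·7^5 + 5·7^4 + 5·7^3 + 5·7^2 + 5·7 + 5 = 5862841; 5862841−1 = 5862840

ω^(ω + 1) + ω^5·5 + ω^4·5 + ω^3·5 + ω^2·5 + ω·5 + 5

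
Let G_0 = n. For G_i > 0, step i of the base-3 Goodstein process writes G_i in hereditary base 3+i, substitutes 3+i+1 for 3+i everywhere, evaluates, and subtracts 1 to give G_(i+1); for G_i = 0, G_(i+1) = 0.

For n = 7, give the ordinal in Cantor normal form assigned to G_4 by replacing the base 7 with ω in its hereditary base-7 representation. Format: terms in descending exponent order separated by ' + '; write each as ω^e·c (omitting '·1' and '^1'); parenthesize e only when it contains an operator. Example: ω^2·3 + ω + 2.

(0) 7|_3 = 2·3 + 1 ↦ 2·4 + 1|_4 = 9 ⇒ 8
(1) 8|_4 = 2·4 ↦ 2·5|_5 = 10 ⇒ 9
(2) 9|_5 = 5 + 4 ↦ 6 + 4|_6 = 10 ⇒ 9
(3) 9|_6 = 6 + 3 ↦ 7 + 3|_7 = 10 ⇒ 9
(4) 9|_7 = 7 + 2 ↦ 8 + 2|_8 = 10 ⇒ 9

ω + 2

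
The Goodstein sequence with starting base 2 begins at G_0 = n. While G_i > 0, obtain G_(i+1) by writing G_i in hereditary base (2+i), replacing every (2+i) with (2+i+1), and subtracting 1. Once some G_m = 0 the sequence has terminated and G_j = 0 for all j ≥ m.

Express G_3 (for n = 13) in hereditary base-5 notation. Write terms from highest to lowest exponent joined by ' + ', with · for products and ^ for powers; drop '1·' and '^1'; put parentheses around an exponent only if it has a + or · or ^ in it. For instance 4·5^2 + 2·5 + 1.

5^(5 + 1) + 3·5^3 + 3·5^2 + 3·5 + 2

i=0: 13 = 2^(2 + 1) + 2^2 + 1 (b=2); 2→3: 3^(3 + 1) + 3^3 + 1 = 109; 109−1 = 108
i=1: 108 = 3^(3 + 1) + 3^3 (b=3); 3→4: 4^(4 + 1) + 4^4 = 1280; 1280−1 = 1279
i=2: 1279 = 4^(4 + 1) + 3·4^3 + 3·4^2 + 3·4 + 3 (b=4); 4→5: 5^(5 + 1) + 3·5^3 + 3·5^2 + 3·5 + 3 = 16093; 16093−1 = 16092
i=3: 16092 = 5^(5 + 1) + 3·5^3 + 3·5^2 + 3·5 + 2 (b=5); 5→6: 6^(6 + 1) + 3·6^3 + 3·6^2 + 3·6 + 2 = 280712; 280712−1 = 280711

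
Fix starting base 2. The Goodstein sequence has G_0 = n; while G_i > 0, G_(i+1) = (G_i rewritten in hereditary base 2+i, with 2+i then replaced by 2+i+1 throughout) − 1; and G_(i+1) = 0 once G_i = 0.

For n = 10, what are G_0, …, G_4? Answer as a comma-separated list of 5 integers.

10, 83, 1025, 15625, 279935

10 —HB2→ 2^(2 + 1) + 2 —bump→ 3^(3 + 1) + 3 = 84 —(−1)→ 83
83 —HB3→ 3^(3 + 1) + 2 —bump→ 4^(4 + 1) + 2 = 1026 —(−1)→ 1025
1025 —HB4→ 4^(4 + 1) + 1 —bump→ 5^(5 + 1) + 1 = 15626 —(−1)→ 15625
15625 —HB5→ 5^(5 + 1) —bump→ 6^(6 + 1) = 279936 —(−1)→ 279935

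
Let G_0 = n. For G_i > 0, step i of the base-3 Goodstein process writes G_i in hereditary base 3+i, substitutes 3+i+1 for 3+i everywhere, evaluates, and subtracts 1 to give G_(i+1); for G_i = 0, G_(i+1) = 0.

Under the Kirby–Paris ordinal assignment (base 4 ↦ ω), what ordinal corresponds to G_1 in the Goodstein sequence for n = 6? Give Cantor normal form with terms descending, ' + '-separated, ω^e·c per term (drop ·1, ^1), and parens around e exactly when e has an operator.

step 0: 6 = 2·3; sub 4 for 3: 2·4; = 8; G_1 = 8−1 = 7
step 1: 7 = 4 + 3; sub 5 for 4: 5 + 3; = 8; G_2 = 8−1 = 7

ω + 3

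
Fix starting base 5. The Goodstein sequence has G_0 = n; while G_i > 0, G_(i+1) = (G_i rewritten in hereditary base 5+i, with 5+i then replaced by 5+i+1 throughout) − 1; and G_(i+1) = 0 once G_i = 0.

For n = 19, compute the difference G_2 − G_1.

19 —HB5→ 3·5 + 4 —bump→ 3·6 + 4 = 22 —(−1)→ 21
21 —HB6→ 3·6 + 3 —bump→ 3·7 + 3 = 24 —(−1)→ 23

2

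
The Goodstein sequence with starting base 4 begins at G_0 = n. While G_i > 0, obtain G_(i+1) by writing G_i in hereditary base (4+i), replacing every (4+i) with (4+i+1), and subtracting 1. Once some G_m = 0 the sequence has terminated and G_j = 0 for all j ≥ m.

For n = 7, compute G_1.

7

G_0 = 7. HB_4(7) = 4 + 3. Bump = 8. G_1 = 7.
G_1 = 7. HB_5(7) = 5 + 2. Bump = 8. G_2 = 7.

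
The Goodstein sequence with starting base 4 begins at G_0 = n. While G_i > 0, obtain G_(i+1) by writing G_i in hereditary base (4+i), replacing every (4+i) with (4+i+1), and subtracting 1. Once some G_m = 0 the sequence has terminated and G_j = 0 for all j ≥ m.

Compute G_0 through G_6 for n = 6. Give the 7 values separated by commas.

[0] 6 ≡ 4 + 2 (base 4). Lift 5: 7. −1: 6.
[1] 6 ≡ 5 + 1 (base 5). Lift 6: 7. −1: 6.
[2] 6 ≡ 6 (base 6). Lift 7: 7. −1: 6.
[3] 6 ≡ 6 (base 7). Lift 8: 6. −1: 5.
[4] 5 ≡ 5 (base 8). Lift 9: 5. −1: 4.
[5] 4 ≡ 4 (base 9). Lift 10: 4. −1: 3.

6, 6, 6, 6, 5, 4, 3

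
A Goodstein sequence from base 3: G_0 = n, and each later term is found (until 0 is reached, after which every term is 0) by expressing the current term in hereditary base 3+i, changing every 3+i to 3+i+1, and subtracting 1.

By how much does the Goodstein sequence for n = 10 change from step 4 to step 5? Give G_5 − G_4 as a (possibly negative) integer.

3

G_0=10  [base 3] 3^2 + 1  →[3↦4]→  4^2 + 1 = 17  −1 ⇒ G_1=16
G_1=16  [base 4] 4^2  →[4↦5]→  5^2 = 25  −1 ⇒ G_2=24
G_2=24  [base 5] 4·5 + 4  →[5↦6]→  4·6 + 4 = 28  −1 ⇒ G_3=27
G_3=27  [base 6] 4·6 + 3  →[6↦7]→  4·7 + 3 = 31  −1 ⇒ G_4=30
G_4=30  [base 7] 4·7 + 2  →[7↦8]→  4·8 + 2 = 34  −1 ⇒ G_5=33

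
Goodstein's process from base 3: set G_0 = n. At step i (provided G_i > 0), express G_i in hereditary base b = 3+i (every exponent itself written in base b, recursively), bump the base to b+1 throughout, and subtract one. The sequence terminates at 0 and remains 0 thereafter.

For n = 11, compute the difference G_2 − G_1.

i=0: 11 = 3^2 + 2 (b=3); 3→4: 4^2 + 2 = 18; 18−1 = 17
i=1: 17 = 4^2 + 1 (b=4); 4→5: 5^2 + 1 = 26; 26−1 = 25

8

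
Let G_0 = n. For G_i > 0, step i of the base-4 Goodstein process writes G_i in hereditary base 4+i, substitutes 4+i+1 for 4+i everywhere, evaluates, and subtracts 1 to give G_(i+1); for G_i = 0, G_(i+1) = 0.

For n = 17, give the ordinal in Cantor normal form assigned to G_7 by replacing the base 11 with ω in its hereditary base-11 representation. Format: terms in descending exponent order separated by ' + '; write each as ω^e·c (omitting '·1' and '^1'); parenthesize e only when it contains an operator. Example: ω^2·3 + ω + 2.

ω·5

17 —HB4→ 4^2 + 1 —bump→ 5^2 + 1 = 26 —(−1)→ 25
25 —HB5→ 5^2 —bump→ 6^2 = 36 —(−1)→ 35
35 —HB6→ 5·6 + 5 —bump→ 5·7 + 5 = 40 —(−1)→ 39
39 —HB7→ 5·7 + 4 —bump→ 5·8 + 4 = 44 —(−1)→ 43
43 —HB8→ 5·8 + 3 —bump→ 5·9 + 3 = 48 —(−1)→ 47
47 —HB9→ 5·9 + 2 —bump→ 5·10 + 2 = 52 —(−1)→ 51
51 —HB10→ 5·10 + 1 —bump→ 5·11 + 1 = 56 —(−1)→ 55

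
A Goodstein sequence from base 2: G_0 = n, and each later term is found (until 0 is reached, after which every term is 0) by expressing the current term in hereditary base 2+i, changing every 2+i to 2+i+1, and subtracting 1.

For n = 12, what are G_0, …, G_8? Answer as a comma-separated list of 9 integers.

12, 107, 1065, 15685, 280019, 5764910, 134217867, 3486784574, 100000000211

(0) 12|_2 = 2^(2 + 1) + 2^2 ↦ 3^(3 + 1) + 3^3|_3 = 108 ⇒ 107
(1) 107|_3 = 3^(3 + 1) + 2·3^2 + 2·3 + 2 ↦ 4^(4 + 1) + 2·4^2 + 2·4 + 2|_4 = 1066 ⇒ 1065
(2) 1065|_4 = 4^(4 + 1) + 2·4^2 + 2·4 + 1 ↦ 5^(5 + 1) + 2·5^2 + 2·5 + 1|_5 = 15686 ⇒ 15685
(3) 15685|_5 = 5^(5 + 1) + 2·5^2 + 2·5 ↦ 6^(6 + 1) + 2·6^2 + 2·6|_6 = 280020 ⇒ 280019
(4) 280019|_6 = 6^(6 + 1) + 2·6^2 + 6 + 5 ↦ 7^(7 + 1) + 2·7^2 + 7 + 5|_7 = 5764911 ⇒ 5764910
(5) 5764910|_7 = 7^(7 + 1) + 2·7^2 + 7 + 4 ↦ 8^(8 + 1) + 2·8^2 + 8 + 4|_8 = 134217868 ⇒ 134217867
(6) 134217867|_8 = 8^(8 + 1) + 2·8^2 + 8 + 3 ↦ 9^(9 + 1) + 2·9^2 + 9 + 3|_9 = 3486784575 ⇒ 3486784574
(7) 3486784574|_9 = 9^(9 + 1) + 2·9^2 + 9 + 2 ↦ 10^(10 + 1) + 2·10^2 + 10 + 2|_10 = 100000000212 ⇒ 100000000211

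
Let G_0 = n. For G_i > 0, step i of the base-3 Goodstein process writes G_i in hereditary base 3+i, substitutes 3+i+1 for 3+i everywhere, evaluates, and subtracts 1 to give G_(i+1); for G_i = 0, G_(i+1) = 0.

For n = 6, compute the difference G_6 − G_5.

-1

G_0=6  [base 3] 2·3  →[3↦4]→  2·4 = 8  −1 ⇒ G_1=7
G_1=7  [base 4] 4 + 3  →[4↦5]→  5 + 3 = 8  −1 ⇒ G_2=7
G_2=7  [base 5] 5 + 2  →[5↦6]→  6 + 2 = 8  −1 ⇒ G_3=7
G_3=7  [base 6] 6 + 1  →[6↦7]→  7 + 1 = 8  −1 ⇒ G_4=7
G_4=7  [base 7] 7  →[7↦8]→  8 = 8  −1 ⇒ G_5=7
G_5=7  [base 8] 7  →[8↦9]→  7 = 7  −1 ⇒ G_6=6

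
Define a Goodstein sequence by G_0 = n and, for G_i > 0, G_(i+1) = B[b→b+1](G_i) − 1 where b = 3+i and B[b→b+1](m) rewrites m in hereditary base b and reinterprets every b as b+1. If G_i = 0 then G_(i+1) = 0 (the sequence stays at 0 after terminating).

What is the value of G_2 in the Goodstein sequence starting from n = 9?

17

G_0 = 9. HB_3(9) = 3^2. Bump = 16. G_1 = 15.
G_1 = 15. HB_4(15) = 3·4 + 3. Bump = 18. G_2 = 17.
G_2 = 17. HB_5(17) = 3·5 + 2. Bump = 20. G_3 = 19.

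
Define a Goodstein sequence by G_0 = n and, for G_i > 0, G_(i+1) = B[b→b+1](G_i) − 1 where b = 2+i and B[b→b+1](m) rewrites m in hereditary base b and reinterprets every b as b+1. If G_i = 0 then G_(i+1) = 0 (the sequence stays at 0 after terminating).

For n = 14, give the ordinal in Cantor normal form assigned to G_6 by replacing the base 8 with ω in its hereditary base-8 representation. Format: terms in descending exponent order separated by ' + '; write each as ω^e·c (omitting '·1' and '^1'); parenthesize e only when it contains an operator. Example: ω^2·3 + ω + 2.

ω^(ω + 1) + ω^5·5 + ω^4·5 + ω^3·5 + ω^2·5 + ω·5 + 3

G_0=14  [base 2] 2^(2 + 1) + 2^2 + 2  →[2↦3]→  3^(3 + 1) + 3^3 + 3 = 111  −1 ⇒ G_1=110
G_1=110  [base 3] 3^(3 + 1) + 3^3 + 2  →[3↦4]→  4^(4 + 1) + 4^4 + 2 = 1282  −1 ⇒ G_2=1281
G_2=1281  [base 4] 4^(4 + 1) + 4^4 + 1  →[4↦5]→  5^(5 + 1) + 5^5 + 1 = 18751  −1 ⇒ G_3=18750
G_3=18750  [base 5] 5^(5 + 1) + 5^5  →[5↦6]→  6^(6 + 1) + 6^6 = 326592  −1 ⇒ G_4=326591
G_4=326591  [base 6] 6^(6 + 1) + 5·6^5 + 5·6^4 + 5·6^3 + 5·6^2 + 5·6 + 5  →[6↦7]→  7^(7 + 1) + 5·7^5 + 5·7^4 + 5·7^3 + 5·7^2 + 5·7 + 5 = 5862841  −1 ⇒ G_5=5862840
G_5=5862840  [base 7] 7^(7 + 1) + 5·7^5 + 5·7^4 + 5·7^3 + 5·7^2 + 5·7 + 4  →[7↦8]→  8^(8 + 1) + 5·8^5 + 5·8^4 + 5·8^3 + 5·8^2 + 5·8 + 4 = 134404972  −1 ⇒ G_6=134404971
G_6=134404971  [base 8] 8^(8 + 1) + 5·8^5 + 5·8^4 + 5·8^3 + 5·8^2 + 5·8 + 3  →[8↦9]→  9^(9 + 1) + 5·9^5 + 5·9^4 + 5·9^3 + 5·9^2 + 5·9 + 3 = 3487116549  −1 ⇒ G_7=3487116548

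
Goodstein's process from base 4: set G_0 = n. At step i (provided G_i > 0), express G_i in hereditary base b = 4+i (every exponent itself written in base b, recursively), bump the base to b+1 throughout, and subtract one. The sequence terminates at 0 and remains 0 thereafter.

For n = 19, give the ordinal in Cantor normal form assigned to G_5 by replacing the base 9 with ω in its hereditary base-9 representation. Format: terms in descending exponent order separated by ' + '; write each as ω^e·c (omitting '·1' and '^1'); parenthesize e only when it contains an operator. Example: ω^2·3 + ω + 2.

G_0=19  [base 4] 4^2 + 3  →[4↦5]→  5^2 + 3 = 28  −1 ⇒ G_1=27
G_1=27  [base 5] 5^2 + 2  →[5↦6]→  6^2 + 2 = 38  −1 ⇒ G_2=37
G_2=37  [base 6] 6^2 + 1  →[6↦7]→  7^2 + 1 = 50  −1 ⇒ G_3=49
G_3=49  [base 7] 7^2  →[7↦8]→  8^2 = 64  −1 ⇒ G_4=63
G_4=63  [base 8] 7·8 + 7  →[8↦9]→  7·9 + 7 = 70  −1 ⇒ G_5=69
G_5=69  [base 9] 7·9 + 6  →[9↦10]→  7·10 + 6 = 76  −1 ⇒ G_6=75

ω·7 + 6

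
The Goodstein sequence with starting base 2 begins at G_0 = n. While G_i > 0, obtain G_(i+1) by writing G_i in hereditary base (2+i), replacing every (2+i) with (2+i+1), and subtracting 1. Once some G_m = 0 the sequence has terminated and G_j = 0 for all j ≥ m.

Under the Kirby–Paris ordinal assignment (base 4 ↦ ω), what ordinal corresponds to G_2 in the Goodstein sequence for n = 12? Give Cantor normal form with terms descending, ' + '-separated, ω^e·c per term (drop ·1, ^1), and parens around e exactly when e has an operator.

G_0 = 12. HB_2(12) = 2^(2 + 1) + 2^2. Bump = 108. G_1 = 107.
G_1 = 107. HB_3(107) = 3^(3 + 1) + 2·3^2 + 2·3 + 2. Bump = 1066. G_2 = 1065.

ω^(ω + 1) + ω^2·2 + ω·2 + 1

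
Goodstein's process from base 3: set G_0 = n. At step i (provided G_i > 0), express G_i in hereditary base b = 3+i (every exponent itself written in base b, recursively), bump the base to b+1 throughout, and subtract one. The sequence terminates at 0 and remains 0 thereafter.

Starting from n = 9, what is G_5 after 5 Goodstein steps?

base 3: 9 = 3^2; at 4: 4^2 = 16; next = 15
base 4: 15 = 3·4 + 3; at 5: 3·5 + 3 = 18; next = 17
base 5: 17 = 3·5 + 2; at 6: 3·6 + 2 = 20; next = 19
base 6: 19 = 3·6 + 1; at 7: 3·7 + 1 = 22; next = 21
base 7: 21 = 3·7; at 8: 3·8 = 24; next = 23
base 8: 23 = 2·8 + 7; at 9: 2·9 + 7 = 25; next = 24

23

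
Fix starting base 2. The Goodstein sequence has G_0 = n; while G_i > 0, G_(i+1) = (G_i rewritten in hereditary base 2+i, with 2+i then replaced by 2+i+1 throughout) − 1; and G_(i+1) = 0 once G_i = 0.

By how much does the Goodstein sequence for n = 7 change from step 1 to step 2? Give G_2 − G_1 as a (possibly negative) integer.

step 0: 7 = 2^2 + 2 + 1; sub 3 for 2: 3^3 + 3 + 1; = 31; G_1 = 31−1 = 30
step 1: 30 = 3^3 + 3; sub 4 for 3: 4^4 + 4; = 260; G_2 = 260−1 = 259

229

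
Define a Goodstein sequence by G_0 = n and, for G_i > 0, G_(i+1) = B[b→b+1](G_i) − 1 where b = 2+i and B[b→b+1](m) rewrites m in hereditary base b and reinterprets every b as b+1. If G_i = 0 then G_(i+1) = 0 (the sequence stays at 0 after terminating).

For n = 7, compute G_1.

G_0 = 7. HB_2(7) = 2^2 + 2 + 1. Bump = 31. G_1 = 30.
G_1 = 30. HB_3(30) = 3^3 + 3. Bump = 260. G_2 = 259.

30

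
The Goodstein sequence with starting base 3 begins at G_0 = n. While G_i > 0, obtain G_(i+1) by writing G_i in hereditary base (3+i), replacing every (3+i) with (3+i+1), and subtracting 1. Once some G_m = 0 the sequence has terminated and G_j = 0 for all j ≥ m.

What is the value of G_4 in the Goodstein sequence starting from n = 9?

G_0 = 9. HB_3(9) = 3^2. Bump = 16. G_1 = 15.
G_1 = 15. HB_4(15) = 3·4 + 3. Bump = 18. G_2 = 17.
G_2 = 17. HB_5(17) = 3·5 + 2. Bump = 20. G_3 = 19.
G_3 = 19. HB_6(19) = 3·6 + 1. Bump = 22. G_4 = 21.

21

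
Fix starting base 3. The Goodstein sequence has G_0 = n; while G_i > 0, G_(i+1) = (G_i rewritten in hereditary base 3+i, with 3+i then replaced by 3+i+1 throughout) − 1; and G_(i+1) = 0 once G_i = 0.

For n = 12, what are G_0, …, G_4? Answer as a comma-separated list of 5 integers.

12, 19, 27, 37, 49

12 —HB3→ 3^2 + 3 —bump→ 4^2 + 4 = 20 —(−1)→ 19
19 —HB4→ 4^2 + 3 —bump→ 5^2 + 3 = 28 —(−1)→ 27
27 —HB5→ 5^2 + 2 —bump→ 6^2 + 2 = 38 —(−1)→ 37
37 —HB6→ 6^2 + 1 —bump→ 7^2 + 1 = 50 —(−1)→ 49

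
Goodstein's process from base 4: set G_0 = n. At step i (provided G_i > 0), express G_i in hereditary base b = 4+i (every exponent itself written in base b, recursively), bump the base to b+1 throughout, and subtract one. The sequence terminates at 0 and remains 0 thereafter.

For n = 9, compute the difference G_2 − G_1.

1

step 0: 9 = 2·4 + 1; sub 5 for 4: 2·5 + 1; = 11; G_1 = 11−1 = 10
step 1: 10 = 2·5; sub 6 for 5: 2·6; = 12; G_2 = 12−1 = 11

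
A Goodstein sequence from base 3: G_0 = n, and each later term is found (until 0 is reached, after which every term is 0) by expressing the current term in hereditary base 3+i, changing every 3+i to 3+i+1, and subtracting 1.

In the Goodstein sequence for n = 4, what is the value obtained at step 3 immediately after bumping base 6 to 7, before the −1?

i=0: 4 = 3 + 1 (b=3); 3→4: 4 + 1 = 5; 5−1 = 4
i=1: 4 = 4 (b=4); 4→5: 5 = 5; 5−1 = 4
i=2: 4 = 4 (b=5); 5→6: 4 = 4; 4−1 = 3
i=3: 3 = 3 (b=6); 6→7: 3 = 3; 3−1 = 2

3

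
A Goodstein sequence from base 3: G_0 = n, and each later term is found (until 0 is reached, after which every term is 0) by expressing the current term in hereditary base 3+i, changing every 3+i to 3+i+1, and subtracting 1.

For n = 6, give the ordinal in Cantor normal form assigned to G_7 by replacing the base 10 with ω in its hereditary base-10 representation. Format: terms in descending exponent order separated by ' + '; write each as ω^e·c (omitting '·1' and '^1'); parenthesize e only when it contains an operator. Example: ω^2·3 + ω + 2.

5

base 3: 6 = 2·3; at 4: 2·4 = 8; next = 7
base 4: 7 = 4 + 3; at 5: 5 + 3 = 8; next = 7
base 5: 7 = 5 + 2; at 6: 6 + 2 = 8; next = 7
base 6: 7 = 6 + 1; at 7: 7 + 1 = 8; next = 7
base 7: 7 = 7; at 8: 8 = 8; next = 7
base 8: 7 = 7; at 9: 7 = 7; next = 6
base 9: 6 = 6; at 10: 6 = 6; next = 5
base 10: 5 = 5; at 11: 5 = 5; next = 4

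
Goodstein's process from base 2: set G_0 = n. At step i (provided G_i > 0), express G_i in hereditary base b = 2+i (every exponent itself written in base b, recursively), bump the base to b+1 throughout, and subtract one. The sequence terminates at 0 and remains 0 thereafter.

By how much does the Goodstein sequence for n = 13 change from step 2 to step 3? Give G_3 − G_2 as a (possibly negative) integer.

base 2: 13 = 2^(2 + 1) + 2^2 + 1; at 3: 3^(3 + 1) + 3^3 + 1 = 109; next = 108
base 3: 108 = 3^(3 + 1) + 3^3; at 4: 4^(4 + 1) + 4^4 = 1280; next = 1279
base 4: 1279 = 4^(4 + 1) + 3·4^3 + 3·4^2 + 3·4 + 3; at 5: 5^(5 + 1) + 3·5^3 + 3·5^2 + 3·5 + 3 = 16093; next = 16092

14813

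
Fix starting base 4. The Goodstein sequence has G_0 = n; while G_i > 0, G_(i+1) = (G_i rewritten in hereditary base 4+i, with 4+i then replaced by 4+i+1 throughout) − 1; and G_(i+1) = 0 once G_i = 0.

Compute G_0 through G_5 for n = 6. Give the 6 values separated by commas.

6, 6, 6, 6, 5, 4

G_0=6  [base 4] 4 + 2  →[4↦5]→  5 + 2 = 7  −1 ⇒ G_1=6
G_1=6  [base 5] 5 + 1  →[5↦6]→  6 + 1 = 7  −1 ⇒ G_2=6
G_2=6  [base 6] 6  →[6↦7]→  7 = 7  −1 ⇒ G_3=6
G_3=6  [base 7] 6  →[7↦8]→  6 = 6  −1 ⇒ G_4=5
G_4=5  [base 8] 5  →[8↦9]→  5 = 5  −1 ⇒ G_5=4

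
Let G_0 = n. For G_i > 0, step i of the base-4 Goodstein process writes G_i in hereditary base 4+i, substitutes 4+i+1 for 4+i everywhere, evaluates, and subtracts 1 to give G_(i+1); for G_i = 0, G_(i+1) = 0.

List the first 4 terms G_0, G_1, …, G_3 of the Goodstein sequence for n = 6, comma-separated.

6, 6, 6, 6

G_0 = 6. HB_4(6) = 4 + 2. Bump = 7. G_1 = 6.
G_1 = 6. HB_5(6) = 5 + 1. Bump = 7. G_2 = 6.
G_2 = 6. HB_6(6) = 6. Bump = 7. G_3 = 6.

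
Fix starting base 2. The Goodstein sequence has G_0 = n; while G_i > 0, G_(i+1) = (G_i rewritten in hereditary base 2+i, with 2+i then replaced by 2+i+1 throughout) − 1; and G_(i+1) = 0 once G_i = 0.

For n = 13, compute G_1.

13 —HB2→ 2^(2 + 1) + 2^2 + 1 —bump→ 3^(3 + 1) + 3^3 + 1 = 109 —(−1)→ 108
108 —HB3→ 3^(3 + 1) + 3^3 —bump→ 4^(4 + 1) + 4^4 = 1280 —(−1)→ 1279

108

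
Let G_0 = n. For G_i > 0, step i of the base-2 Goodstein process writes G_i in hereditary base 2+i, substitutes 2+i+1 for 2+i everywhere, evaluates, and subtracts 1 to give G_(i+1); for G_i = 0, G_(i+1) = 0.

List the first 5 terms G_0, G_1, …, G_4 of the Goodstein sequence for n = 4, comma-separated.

4, 26, 41, 60, 83

base 2: 4 = 2^2; at 3: 3^3 = 27; next = 26
base 3: 26 = 2·3^2 + 2·3 + 2; at 4: 2·4^2 + 2·4 + 2 = 42; next = 41
base 4: 41 = 2·4^2 + 2·4 + 1; at 5: 2·5^2 + 2·5 + 1 = 61; next = 60
base 5: 60 = 2·5^2 + 2·5; at 6: 2·6^2 + 2·6 = 84; next = 83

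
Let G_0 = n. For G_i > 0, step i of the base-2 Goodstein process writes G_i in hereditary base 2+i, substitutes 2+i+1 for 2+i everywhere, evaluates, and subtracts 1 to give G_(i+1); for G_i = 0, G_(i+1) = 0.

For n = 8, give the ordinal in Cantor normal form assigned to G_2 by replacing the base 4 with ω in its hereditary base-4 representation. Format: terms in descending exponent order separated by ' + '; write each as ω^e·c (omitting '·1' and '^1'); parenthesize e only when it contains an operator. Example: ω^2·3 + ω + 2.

base 2: 8 = 2^(2 + 1); at 3: 3^(3 + 1) = 81; next = 80
base 3: 80 = 2·3^3 + 2·3^2 + 2·3 + 2; at 4: 2·4^4 + 2·4^2 + 2·4 + 2 = 554; next = 553
base 4: 553 = 2·4^4 + 2·4^2 + 2·4 + 1; at 5: 2·5^5 + 2·5^2 + 2·5 + 1 = 6311; next = 6310

ω^ω·2 + ω^2·2 + ω·2 + 1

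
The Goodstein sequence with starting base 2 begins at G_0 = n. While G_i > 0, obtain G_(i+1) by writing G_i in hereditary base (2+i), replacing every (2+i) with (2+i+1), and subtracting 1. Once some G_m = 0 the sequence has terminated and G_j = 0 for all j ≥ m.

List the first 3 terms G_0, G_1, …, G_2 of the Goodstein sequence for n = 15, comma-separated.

15, 111, 1283

G_0 = 15. HB_2(15) = 2^(2 + 1) + 2^2 + 2 + 1. Bump = 112. G_1 = 111.
G_1 = 111. HB_3(111) = 3^(3 + 1) + 3^3 + 3. Bump = 1284. G_2 = 1283.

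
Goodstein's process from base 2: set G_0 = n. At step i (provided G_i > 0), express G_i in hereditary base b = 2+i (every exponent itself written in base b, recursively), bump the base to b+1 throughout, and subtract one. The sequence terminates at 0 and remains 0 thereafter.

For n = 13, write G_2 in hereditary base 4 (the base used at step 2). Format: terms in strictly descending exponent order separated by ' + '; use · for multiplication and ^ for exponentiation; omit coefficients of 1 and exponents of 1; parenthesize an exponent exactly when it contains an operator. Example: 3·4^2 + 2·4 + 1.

13 —HB2→ 2^(2 + 1) + 2^2 + 1 —bump→ 3^(3 + 1) + 3^3 + 1 = 109 —(−1)→ 108
108 —HB3→ 3^(3 + 1) + 3^3 —bump→ 4^(4 + 1) + 4^4 = 1280 —(−1)→ 1279
1279 —HB4→ 4^(4 + 1) + 3·4^3 + 3·4^2 + 3·4 + 3 —bump→ 5^(5 + 1) + 3·5^3 + 3·5^2 + 3·5 + 3 = 16093 —(−1)→ 16092

4^(4 + 1) + 3·4^3 + 3·4^2 + 3·4 + 3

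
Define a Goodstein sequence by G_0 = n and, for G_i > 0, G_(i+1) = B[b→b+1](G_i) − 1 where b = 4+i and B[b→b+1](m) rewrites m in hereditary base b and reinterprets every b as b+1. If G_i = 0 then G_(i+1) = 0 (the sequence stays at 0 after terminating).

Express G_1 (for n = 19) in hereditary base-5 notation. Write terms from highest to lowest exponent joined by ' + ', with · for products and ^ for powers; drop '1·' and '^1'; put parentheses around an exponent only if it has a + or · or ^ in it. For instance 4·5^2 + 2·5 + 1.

5^2 + 2

[0] 19 ≡ 4^2 + 3 (base 4). Lift 5: 28. −1: 27.
[1] 27 ≡ 5^2 + 2 (base 5). Lift 6: 38. −1: 37.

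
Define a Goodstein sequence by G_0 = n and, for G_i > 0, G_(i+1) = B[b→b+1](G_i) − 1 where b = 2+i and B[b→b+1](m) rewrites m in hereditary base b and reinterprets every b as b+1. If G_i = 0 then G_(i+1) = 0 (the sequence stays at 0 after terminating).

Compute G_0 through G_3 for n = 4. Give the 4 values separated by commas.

[0] 4 ≡ 2^2 (base 2). Lift 3: 27. −1: 26.
[1] 26 ≡ 2·3^2 + 2·3 + 2 (base 3). Lift 4: 42. −1: 41.
[2] 41 ≡ 2·4^2 + 2·4 + 1 (base 4). Lift 5: 61. −1: 60.

4, 26, 41, 60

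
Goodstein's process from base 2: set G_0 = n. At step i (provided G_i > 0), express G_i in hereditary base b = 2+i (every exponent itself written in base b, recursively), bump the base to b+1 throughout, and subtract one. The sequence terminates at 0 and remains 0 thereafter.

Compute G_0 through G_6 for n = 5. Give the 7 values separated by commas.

5, 27, 255, 467, 775, 1197, 1751

G_0 = 5. HB_2(5) = 2^2 + 1. Bump = 28. G_1 = 27.
G_1 = 27. HB_3(27) = 3^3. Bump = 256. G_2 = 255.
G_2 = 255. HB_4(255) = 3·4^3 + 3·4^2 + 3·4 + 3. Bump = 468. G_3 = 467.
G_3 = 467. HB_5(467) = 3·5^3 + 3·5^2 + 3·5 + 2. Bump = 776. G_4 = 775.
G_4 = 775. HB_6(775) = 3·6^3 + 3·6^2 + 3·6 + 1. Bump = 1198. G_5 = 1197.
G_5 = 1197. HB_7(1197) = 3·7^3 + 3·7^2 + 3·7. Bump = 1752. G_6 = 1751.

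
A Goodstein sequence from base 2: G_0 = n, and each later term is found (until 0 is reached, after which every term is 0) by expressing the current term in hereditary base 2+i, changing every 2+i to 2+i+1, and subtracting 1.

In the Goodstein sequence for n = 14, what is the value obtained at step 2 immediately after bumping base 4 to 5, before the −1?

i=0: 14 = 2^(2 + 1) + 2^2 + 2 (b=2); 2→3: 3^(3 + 1) + 3^3 + 3 = 111; 111−1 = 110
i=1: 110 = 3^(3 + 1) + 3^3 + 2 (b=3); 3→4: 4^(4 + 1) + 4^4 + 2 = 1282; 1282−1 = 1281
i=2: 1281 = 4^(4 + 1) + 4^4 + 1 (b=4); 4→5: 5^(5 + 1) + 5^5 + 1 = 18751; 18751−1 = 18750

18751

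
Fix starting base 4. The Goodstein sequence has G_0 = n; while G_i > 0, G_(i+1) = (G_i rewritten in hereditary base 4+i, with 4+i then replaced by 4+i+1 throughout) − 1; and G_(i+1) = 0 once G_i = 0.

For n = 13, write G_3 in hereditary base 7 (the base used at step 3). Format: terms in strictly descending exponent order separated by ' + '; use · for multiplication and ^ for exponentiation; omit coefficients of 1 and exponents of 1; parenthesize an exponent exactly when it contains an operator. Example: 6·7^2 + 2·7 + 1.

2·7 + 4

base 4: 13 = 3·4 + 1; at 5: 3·5 + 1 = 16; next = 15
base 5: 15 = 3·5; at 6: 3·6 = 18; next = 17
base 6: 17 = 2·6 + 5; at 7: 2·7 + 5 = 19; next = 18
base 7: 18 = 2·7 + 4; at 8: 2·8 + 4 = 20; next = 19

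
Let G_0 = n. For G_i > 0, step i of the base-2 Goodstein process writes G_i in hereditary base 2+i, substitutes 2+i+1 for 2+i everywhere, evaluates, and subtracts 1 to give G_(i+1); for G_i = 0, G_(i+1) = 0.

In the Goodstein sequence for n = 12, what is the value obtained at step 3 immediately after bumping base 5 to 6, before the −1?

G_0=12  [base 2] 2^(2 + 1) + 2^2  →[2↦3]→  3^(3 + 1) + 3^3 = 108  −1 ⇒ G_1=107
G_1=107  [base 3] 3^(3 + 1) + 2·3^2 + 2·3 + 2  →[3↦4]→  4^(4 + 1) + 2·4^2 + 2·4 + 2 = 1066  −1 ⇒ G_2=1065
G_2=1065  [base 4] 4^(4 + 1) + 2·4^2 + 2·4 + 1  →[4↦5]→  5^(5 + 1) + 2·5^2 + 2·5 + 1 = 15686  −1 ⇒ G_3=15685
G_3=15685  [base 5] 5^(5 + 1) + 2·5^2 + 2·5  →[5↦6]→  6^(6 + 1) + 2·6^2 + 2·6 = 280020  −1 ⇒ G_4=280019

280020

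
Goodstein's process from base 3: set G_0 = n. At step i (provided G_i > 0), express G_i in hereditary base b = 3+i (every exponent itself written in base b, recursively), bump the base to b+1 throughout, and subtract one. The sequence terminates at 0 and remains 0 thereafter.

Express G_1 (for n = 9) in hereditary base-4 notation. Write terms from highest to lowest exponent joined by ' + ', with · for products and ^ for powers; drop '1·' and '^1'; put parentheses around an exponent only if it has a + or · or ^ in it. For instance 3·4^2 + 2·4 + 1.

i=0: 9 = 3^2 (b=3); 3→4: 4^2 = 16; 16−1 = 15
i=1: 15 = 3·4 + 3 (b=4); 4→5: 3·5 + 3 = 18; 18−1 = 17

3·4 + 3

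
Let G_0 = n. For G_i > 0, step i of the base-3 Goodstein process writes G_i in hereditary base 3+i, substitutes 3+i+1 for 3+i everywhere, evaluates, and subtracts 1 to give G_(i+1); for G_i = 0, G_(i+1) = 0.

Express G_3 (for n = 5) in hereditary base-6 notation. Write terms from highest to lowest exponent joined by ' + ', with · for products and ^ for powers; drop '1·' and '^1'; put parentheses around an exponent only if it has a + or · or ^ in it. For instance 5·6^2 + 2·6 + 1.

base 3: 5 = 3 + 2; at 4: 4 + 2 = 6; next = 5
base 4: 5 = 4 + 1; at 5: 5 + 1 = 6; next = 5
base 5: 5 = 5; at 6: 6 = 6; next = 5
base 6: 5 = 5; at 7: 5 = 5; next = 4

5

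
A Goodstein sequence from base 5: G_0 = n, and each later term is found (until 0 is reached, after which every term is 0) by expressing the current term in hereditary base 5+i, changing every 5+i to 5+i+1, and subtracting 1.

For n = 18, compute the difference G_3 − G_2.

base 5: 18 = 3·5 + 3; at 6: 3·6 + 3 = 21; next = 20
base 6: 20 = 3·6 + 2; at 7: 3·7 + 2 = 23; next = 22
base 7: 22 = 3·7 + 1; at 8: 3·8 + 1 = 25; next = 24

2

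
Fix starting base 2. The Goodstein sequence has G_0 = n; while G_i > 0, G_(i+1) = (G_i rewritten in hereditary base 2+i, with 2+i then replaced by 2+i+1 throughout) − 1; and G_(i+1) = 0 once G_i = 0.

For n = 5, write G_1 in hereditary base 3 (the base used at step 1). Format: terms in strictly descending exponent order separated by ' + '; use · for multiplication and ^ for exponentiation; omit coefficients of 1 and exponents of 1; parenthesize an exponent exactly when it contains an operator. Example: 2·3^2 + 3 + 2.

base 2: 5 = 2^2 + 1; at 3: 3^3 + 1 = 28; next = 27
base 3: 27 = 3^3; at 4: 4^4 = 256; next = 255

3^3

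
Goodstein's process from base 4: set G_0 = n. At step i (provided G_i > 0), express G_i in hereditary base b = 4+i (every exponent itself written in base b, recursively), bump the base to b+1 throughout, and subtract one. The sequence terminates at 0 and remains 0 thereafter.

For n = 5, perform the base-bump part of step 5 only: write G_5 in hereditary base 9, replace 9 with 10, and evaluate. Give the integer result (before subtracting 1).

5 —HB4→ 4 + 1 —bump→ 5 + 1 = 6 —(−1)→ 5
5 —HB5→ 5 —bump→ 6 = 6 —(−1)→ 5
5 —HB6→ 5 —bump→ 5 = 5 —(−1)→ 4
4 —HB7→ 4 —bump→ 4 = 4 —(−1)→ 3
3 —HB8→ 3 —bump→ 3 = 3 —(−1)→ 2
2 —HB9→ 2 —bump→ 2 = 2 —(−1)→ 1

2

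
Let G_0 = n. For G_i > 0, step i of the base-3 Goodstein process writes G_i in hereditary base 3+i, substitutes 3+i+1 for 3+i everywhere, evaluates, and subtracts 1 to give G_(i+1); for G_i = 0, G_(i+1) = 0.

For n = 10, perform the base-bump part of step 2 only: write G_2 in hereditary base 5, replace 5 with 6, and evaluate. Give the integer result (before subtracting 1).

10 —HB3→ 3^2 + 1 —bump→ 4^2 + 1 = 17 —(−1)→ 16
16 —HB4→ 4^2 —bump→ 5^2 = 25 —(−1)→ 24
24 —HB5→ 4·5 + 4 —bump→ 4·6 + 4 = 28 —(−1)→ 27

28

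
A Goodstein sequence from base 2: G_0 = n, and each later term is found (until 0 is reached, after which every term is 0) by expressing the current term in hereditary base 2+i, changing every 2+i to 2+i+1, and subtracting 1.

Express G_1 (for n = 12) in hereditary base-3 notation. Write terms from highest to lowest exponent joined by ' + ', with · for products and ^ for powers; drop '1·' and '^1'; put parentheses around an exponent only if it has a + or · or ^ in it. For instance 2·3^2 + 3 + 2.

3^(3 + 1) + 2·3^2 + 2·3 + 2

base 2: 12 = 2^(2 + 1) + 2^2; at 3: 3^(3 + 1) + 3^3 = 108; next = 107
base 3: 107 = 3^(3 + 1) + 2·3^2 + 2·3 + 2; at 4: 4^(4 + 1) + 2·4^2 + 2·4 + 2 = 1066; next = 1065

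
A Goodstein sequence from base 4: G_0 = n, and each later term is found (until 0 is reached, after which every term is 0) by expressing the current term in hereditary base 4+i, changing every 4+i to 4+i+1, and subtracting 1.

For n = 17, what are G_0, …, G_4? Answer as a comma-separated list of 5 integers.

17, 25, 35, 39, 43

base 4: 17 = 4^2 + 1; at 5: 5^2 + 1 = 26; next = 25
base 5: 25 = 5^2; at 6: 6^2 = 36; next = 35
base 6: 35 = 5·6 + 5; at 7: 5·7 + 5 = 40; next = 39
base 7: 39 = 5·7 + 4; at 8: 5·8 + 4 = 44; next = 43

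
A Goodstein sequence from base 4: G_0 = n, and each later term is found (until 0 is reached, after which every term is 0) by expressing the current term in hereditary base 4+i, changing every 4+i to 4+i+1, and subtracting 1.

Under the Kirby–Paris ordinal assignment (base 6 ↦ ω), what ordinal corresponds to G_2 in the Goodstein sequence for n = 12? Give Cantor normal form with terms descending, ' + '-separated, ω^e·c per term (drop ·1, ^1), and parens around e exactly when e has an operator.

[0] 12 ≡ 3·4 (base 4). Lift 5: 15. −1: 14.
[1] 14 ≡ 2·5 + 4 (base 5). Lift 6: 16. −1: 15.

ω·2 + 3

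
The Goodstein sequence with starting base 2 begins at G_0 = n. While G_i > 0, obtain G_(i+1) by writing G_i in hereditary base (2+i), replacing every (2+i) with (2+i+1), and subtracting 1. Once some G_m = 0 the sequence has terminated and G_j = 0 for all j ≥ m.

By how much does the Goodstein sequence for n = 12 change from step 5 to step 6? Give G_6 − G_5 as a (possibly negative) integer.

[0] 12 ≡ 2^(2 + 1) + 2^2 (base 2). Lift 3: 108. −1: 107.
[1] 107 ≡ 3^(3 + 1) + 2·3^2 + 2·3 + 2 (base 3). Lift 4: 1066. −1: 1065.
[2] 1065 ≡ 4^(4 + 1) + 2·4^2 + 2·4 + 1 (base 4). Lift 5: 15686. −1: 15685.
[3] 15685 ≡ 5^(5 + 1) + 2·5^2 + 2·5 (base 5). Lift 6: 280020. −1: 280019.
[4] 280019 ≡ 6^(6 + 1) + 2·6^2 + 6 + 5 (base 6). Lift 7: 5764911. −1: 5764910.
[5] 5764910 ≡ 7^(7 + 1) + 2·7^2 + 7 + 4 (base 7). Lift 8: 134217868. −1: 134217867.

128452957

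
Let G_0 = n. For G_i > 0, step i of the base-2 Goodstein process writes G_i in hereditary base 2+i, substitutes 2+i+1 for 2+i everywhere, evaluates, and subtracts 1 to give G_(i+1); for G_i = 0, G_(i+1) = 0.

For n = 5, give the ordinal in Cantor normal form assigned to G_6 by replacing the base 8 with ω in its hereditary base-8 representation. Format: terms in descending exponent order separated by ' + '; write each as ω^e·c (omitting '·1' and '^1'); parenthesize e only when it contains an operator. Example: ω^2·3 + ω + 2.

(0) 5|_2 = 2^2 + 1 ↦ 3^3 + 1|_3 = 28 ⇒ 27
(1) 27|_3 = 3^3 ↦ 4^4|_4 = 256 ⇒ 255
(2) 255|_4 = 3·4^3 + 3·4^2 + 3·4 + 3 ↦ 3·5^3 + 3·5^2 + 3·5 + 3|_5 = 468 ⇒ 467
(3) 467|_5 = 3·5^3 + 3·5^2 + 3·5 + 2 ↦ 3·6^3 + 3·6^2 + 3·6 + 2|_6 = 776 ⇒ 775
(4) 775|_6 = 3·6^3 + 3·6^2 + 3·6 + 1 ↦ 3·7^3 + 3·7^2 + 3·7 + 1|_7 = 1198 ⇒ 1197
(5) 1197|_7 = 3·7^3 + 3·7^2 + 3·7 ↦ 3·8^3 + 3·8^2 + 3·8|_8 = 1752 ⇒ 1751

ω^3·3 + ω^2·3 + ω·2 + 7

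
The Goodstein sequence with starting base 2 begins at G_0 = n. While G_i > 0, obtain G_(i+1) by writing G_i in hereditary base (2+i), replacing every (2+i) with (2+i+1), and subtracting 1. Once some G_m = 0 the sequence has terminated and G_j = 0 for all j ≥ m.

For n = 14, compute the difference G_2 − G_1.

1171

(0) 14|_2 = 2^(2 + 1) + 2^2 + 2 ↦ 3^(3 + 1) + 3^3 + 3|_3 = 111 ⇒ 110
(1) 110|_3 = 3^(3 + 1) + 3^3 + 2 ↦ 4^(4 + 1) + 4^4 + 2|_4 = 1282 ⇒ 1281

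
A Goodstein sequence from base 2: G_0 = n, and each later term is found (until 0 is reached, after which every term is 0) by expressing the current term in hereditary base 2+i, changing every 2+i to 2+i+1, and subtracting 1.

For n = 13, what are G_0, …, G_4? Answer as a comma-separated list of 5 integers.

G_0 = 13. HB_2(13) = 2^(2 + 1) + 2^2 + 1. Bump = 109. G_1 = 108.
G_1 = 108. HB_3(108) = 3^(3 + 1) + 3^3. Bump = 1280. G_2 = 1279.
G_2 = 1279. HB_4(1279) = 4^(4 + 1) + 3·4^3 + 3·4^2 + 3·4 + 3. Bump = 16093. G_3 = 16092.
G_3 = 16092. HB_5(16092) = 5^(5 + 1) + 3·5^3 + 3·5^2 + 3·5 + 2. Bump = 280712. G_4 = 280711.

13, 108, 1279, 16092, 280711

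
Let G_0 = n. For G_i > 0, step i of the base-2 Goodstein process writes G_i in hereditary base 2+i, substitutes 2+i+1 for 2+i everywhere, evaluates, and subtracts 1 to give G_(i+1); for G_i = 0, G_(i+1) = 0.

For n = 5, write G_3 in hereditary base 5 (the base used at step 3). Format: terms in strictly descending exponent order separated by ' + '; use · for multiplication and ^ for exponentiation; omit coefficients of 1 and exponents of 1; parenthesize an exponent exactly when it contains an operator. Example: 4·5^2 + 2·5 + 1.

i=0: 5 = 2^2 + 1 (b=2); 2→3: 3^3 + 1 = 28; 28−1 = 27
i=1: 27 = 3^3 (b=3); 3→4: 4^4 = 256; 256−1 = 255
i=2: 255 = 3·4^3 + 3·4^2 + 3·4 + 3 (b=4); 4→5: 3·5^3 + 3·5^2 + 3·5 + 3 = 468; 468−1 = 467
i=3: 467 = 3·5^3 + 3·5^2 + 3·5 + 2 (b=5); 5→6: 3·6^3 + 3·6^2 + 3·6 + 2 = 776; 776−1 = 775

3·5^3 + 3·5^2 + 3·5 + 2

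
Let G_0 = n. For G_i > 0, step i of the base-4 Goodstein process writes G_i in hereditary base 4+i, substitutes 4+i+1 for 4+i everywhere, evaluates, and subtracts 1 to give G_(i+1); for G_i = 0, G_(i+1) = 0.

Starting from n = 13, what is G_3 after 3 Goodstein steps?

18

G_0=13  [base 4] 3·4 + 1  →[4↦5]→  3·5 + 1 = 16  −1 ⇒ G_1=15
G_1=15  [base 5] 3·5  →[5↦6]→  3·6 = 18  −1 ⇒ G_2=17
G_2=17  [base 6] 2·6 + 5  →[6↦7]→  2·7 + 5 = 19  −1 ⇒ G_3=18
G_3=18  [base 7] 2·7 + 4  →[7↦8]→  2·8 + 4 = 20  −1 ⇒ G_4=19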